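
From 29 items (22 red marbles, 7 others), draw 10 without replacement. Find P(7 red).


P(X=7) = C(22,7)*C(7,3) / C(29,10)
= 170544*35 / 20030010
= 5969040/20030010 = 2584/8671

2584/8671


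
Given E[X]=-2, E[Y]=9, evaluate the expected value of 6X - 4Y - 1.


E[6X - 4Y - 1] = 6*E[X] - 4*E[Y] - 1
= (6)*(-2) + (-4)*(9) + (-1)
= -12 - 36 - 1 = -49

-49


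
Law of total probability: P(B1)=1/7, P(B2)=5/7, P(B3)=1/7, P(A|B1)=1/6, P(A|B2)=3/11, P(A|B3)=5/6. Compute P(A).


P(A) = P(A|B1)P(B1) + P(A|B2)P(B2) + P(A|B3)P(B3)
= 1/6*1/7 + 3/11*5/7 + 5/6*1/7
= 1/42 + 15/77 + 5/42 = 26/77

26/77


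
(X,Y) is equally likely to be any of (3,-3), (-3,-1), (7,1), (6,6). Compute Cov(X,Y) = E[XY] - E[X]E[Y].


E[X]=13/4, E[Y]=3/4, E[XY]=37/4
Cov(X,Y) = E[XY] - E[X]E[Y] = 37/4 - 13/4*3/4 = 109/16

109/16


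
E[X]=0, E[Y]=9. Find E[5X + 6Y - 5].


E[5X + 6Y - 5] = 5*E[X] + 6*E[Y] - 5
= (5)*(0) + (6)*(9) + (-5)
= 0 + 54 - 5 = 49

49


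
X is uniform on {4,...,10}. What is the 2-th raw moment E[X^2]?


E[X^2] = (1/7) * sum(x^2 for x=4..10)
= 371/7 = 53

53


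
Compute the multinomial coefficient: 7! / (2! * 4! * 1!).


7! = 5040
Denominator: 2!=2 * 4!=24 * 1!=1
Coefficient = 5040 / 48 = 105

105


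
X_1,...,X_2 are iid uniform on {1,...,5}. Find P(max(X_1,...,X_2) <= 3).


P(max <= 3) = P(all X_i <= 3) = (P(X_1 <= 3))^2
= (3/5)^2 = 9/25

9/25


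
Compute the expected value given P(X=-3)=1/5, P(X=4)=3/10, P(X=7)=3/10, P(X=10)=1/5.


E[X] = sum(x * P(x))
= -3*1/5 + 4*3/10 + 7*3/10 + 10*1/5
= 47/10

47/10


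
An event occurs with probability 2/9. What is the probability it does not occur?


P(A') = 1 - P(A) = 1 - 2/9 = 7/9

7/9


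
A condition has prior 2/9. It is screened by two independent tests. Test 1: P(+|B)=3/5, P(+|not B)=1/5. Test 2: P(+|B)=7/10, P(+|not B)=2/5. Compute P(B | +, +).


After test 1: P(+) = 3/5*2/9 + 1/5*7/9 = 13/45
P(B|+) = (2/15)/(13/45) = 6/13
After test 2 (use post1 as new prior): P(+) = 7/10*6/13 + 2/5*7/13 = 7/13
P(B|+,+) = (21/65)/(7/13) = 3/5

3/5


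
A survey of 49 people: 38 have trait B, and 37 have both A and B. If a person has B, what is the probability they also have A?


P(A|B) = P(A∩B)/P(B) = (37/49)/(38/49) = 37/38

37/38


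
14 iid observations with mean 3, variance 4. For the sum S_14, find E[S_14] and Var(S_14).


E[S_n] = n*mu = 14*3 = 42
Var(S_n) = n*sigma^2 = 14*4 = 56

E[S_14]=42, Var(S_14)=56


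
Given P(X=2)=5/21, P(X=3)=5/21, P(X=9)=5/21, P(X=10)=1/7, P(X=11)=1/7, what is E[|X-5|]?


E[|X-5|] = sum(g(x)*P(x))
= 3*5/21 + 2*5/21 + 4*5/21 + 5*1/7 + 6*1/7
= 26/7

26/7


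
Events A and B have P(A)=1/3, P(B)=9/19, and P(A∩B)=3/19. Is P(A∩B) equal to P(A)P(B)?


P(A)*P(B) = 1/3*9/19 = 3/19
P(A∩B) = 3/19, which equals P(A)P(B), so independent

Yes, A and B are independent


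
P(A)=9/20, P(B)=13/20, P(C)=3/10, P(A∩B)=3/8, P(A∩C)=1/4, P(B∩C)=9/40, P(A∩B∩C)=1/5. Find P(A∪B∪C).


P(A∪B∪C) = P(A)+P(B)+P(C) - P(AB)-P(AC)-P(BC) + P(ABC)
= 9/20+13/20+3/10 - 3/8-1/4-9/40 + 1/5
= 3/4

3/4


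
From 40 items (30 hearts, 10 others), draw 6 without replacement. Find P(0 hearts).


P(X=0) = C(30,0)*C(10,6) / C(40,6)
= 1*210 / 3838380
= 210/3838380 = 1/18278

1/18278


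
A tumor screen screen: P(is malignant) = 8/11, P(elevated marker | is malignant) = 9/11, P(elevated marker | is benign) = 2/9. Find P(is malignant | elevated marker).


P(A) = P(A|B)P(B) + P(A|B')P(B') = 9/11*8/11 + 2/9*3/11 = 238/363
P(B|A) = P(A|B)P(B)/P(A) = (72/121)/(238/363) = 108/119

108/119


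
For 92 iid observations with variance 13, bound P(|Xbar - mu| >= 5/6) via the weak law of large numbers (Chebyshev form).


Var(Xbar) = Var(X)/n = 13/92
Chebyshev: P(|Xbar-mu| >= 5/6) <= Var(Xbar)/(5/6)^2 = (13/92)/(25/36) = 117/575

117/575


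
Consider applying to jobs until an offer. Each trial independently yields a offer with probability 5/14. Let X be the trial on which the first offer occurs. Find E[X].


For geometric (trials until first success), E[X] = 1/p = 1/(5/14) = 14/5

14/5


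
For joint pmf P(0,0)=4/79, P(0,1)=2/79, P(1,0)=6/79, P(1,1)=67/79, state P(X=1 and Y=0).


Read from table: P(X=1, Y=0) = 6/79

6/79


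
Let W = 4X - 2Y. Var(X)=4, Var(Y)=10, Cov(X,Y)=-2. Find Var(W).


Var(4X - 2Y) = 4^2*Var(X) + (-2)^2*Var(Y) + 2*4*(-2)*Cov(X,Y)
= 16*4 + 4*10 - 16*(-2)
= 64 + 40 + 32 = 136

136


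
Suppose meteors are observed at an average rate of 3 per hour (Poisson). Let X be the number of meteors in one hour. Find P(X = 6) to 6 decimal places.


P(X=6) = e^(-3) * 3^6 / 6!
≈ 0.04978706837 * 729 / 720
≈ 0.050409

0.050409


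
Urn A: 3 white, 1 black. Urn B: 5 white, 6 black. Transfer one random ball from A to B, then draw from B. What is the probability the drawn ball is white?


P(transfer white) = 3/4; P(transfer black) = 1/4
If white transferred: Urn II has 6 white of 12, so P(white|white moved) = 1/2
If black transferred: Urn II has 5 white of 12, so P(white|black moved) = 5/12
By total probability: P(white) = 3/4*1/2 + 1/4*5/12 = 23/48

23/48


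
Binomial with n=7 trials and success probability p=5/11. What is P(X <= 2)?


P(X<=2) = P(X=0) + P(X=1) + P(X=2)
= 279936/19487171 + 1632960/19487171 + 4082400/19487171
= 5995296/19487171

5995296/19487171


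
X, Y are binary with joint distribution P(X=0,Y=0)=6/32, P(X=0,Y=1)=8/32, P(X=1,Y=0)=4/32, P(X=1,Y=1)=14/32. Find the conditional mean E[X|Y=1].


P(Y=1) = 22/32
E[X|Y=1] = (0*8 + 1*14)/22 = 14/22 = 7/11

7/11


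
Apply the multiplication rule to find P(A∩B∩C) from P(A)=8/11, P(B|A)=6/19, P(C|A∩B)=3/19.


P(A∩B∩C) = P(A) * P(B|A) * P(C|A∩B)
= 8/11 * 6/19 * 3/19
= 48/209 * 3/19 = 144/3971

144/3971


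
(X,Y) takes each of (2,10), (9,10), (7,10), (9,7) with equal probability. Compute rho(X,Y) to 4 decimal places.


Cov(X,Y) = -1.6875, Var(X) = 8.1875, Var(Y) = 1.6875
rho = Cov/(sqrt(VarX)*sqrt(VarY)) = -0.4540

-0.4540


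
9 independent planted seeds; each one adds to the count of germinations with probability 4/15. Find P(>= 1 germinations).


P(at least one) = 1 - P(none)
P(none) = (1 - 4/15)^9 = (11/15)^9 = 2357947691/38443359375
P(at least one) = 1 - 2357947691/38443359375 = 36085411684/38443359375

36085411684/38443359375


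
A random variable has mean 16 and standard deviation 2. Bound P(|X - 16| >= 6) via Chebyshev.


k = 6/2 = 3
Chebyshev: P(|X-mu| >= k*sigma) <= 1/k^2 = 1/3^2 = 1/9

1/9


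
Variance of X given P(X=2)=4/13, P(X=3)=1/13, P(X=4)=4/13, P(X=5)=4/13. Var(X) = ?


E[X] = 47/13, E[X^2] = 189/13
Var(X) = E[X^2] - (E[X])^2 = 189/13 - (47/13)^2 = 248/169

248/169


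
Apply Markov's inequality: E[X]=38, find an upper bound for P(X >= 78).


Markov: P(X >= a) <= E[X]/a
P(X >= 78) <= 38/78 = 19/39

19/39


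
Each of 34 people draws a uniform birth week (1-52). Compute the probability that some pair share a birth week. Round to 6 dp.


P(all different) = prod((52-i)/52 for i=0..33) = 0.000001
P(at least one match) = 1 - 0.000001 = 0.999999

0.999999


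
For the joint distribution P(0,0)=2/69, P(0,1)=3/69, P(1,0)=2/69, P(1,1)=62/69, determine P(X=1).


P(X=1) = P(1,0)+P(1,1) = 2/69 + 62/69 = 64/69

64/69


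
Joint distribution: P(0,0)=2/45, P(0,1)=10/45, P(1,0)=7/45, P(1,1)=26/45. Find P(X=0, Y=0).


Read from table: P(X=0, Y=0) = 2/45

2/45


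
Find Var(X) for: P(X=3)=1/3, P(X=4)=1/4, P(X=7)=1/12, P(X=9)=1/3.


E[X] = 67/12, E[X^2] = 457/12
Var(X) = E[X^2] - (E[X])^2 = 457/12 - (67/12)^2 = 995/144

995/144


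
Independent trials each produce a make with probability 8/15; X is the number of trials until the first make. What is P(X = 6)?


P(X=6) = (1-p)^5 * p = (7/15)^5 * 8/15
= 16807/759375 * 8/15 = 134456/11390625

134456/11390625


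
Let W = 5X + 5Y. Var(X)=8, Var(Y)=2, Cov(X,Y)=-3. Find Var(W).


Var(5X + 5Y) = 5^2*Var(X) + 5^2*Var(Y) + 2*5*5*Cov(X,Y)
= 25*8 + 25*2 + 50*(-3)
= 200 + 50 - 150 = 100

100


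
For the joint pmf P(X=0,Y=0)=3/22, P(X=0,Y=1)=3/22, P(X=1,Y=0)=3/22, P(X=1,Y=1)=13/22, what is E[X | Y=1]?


P(Y=1) = 16/22
E[X|Y=1] = (0*3 + 1*13)/16 = 13/16

13/16


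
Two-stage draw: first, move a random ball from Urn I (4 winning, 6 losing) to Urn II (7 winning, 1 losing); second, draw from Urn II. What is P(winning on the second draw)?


P(transfer winning) = 4/10 = 2/5; P(transfer losing) = 3/5
If winning transferred: Urn II has 8 winning of 9, so P(winning|winning moved) = 8/9
If losing transferred: Urn II has 7 winning of 9, so P(winning|losing moved) = 7/9
By total probability: P(winning) = 2/5*8/9 + 3/5*7/9 = 37/45

37/45


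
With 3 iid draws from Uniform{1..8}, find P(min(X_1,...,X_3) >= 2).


P(min >= 2) = P(all X_i >= 2) = (P(X_1 >= 2))^3
= (7/8)^3 = 343/512

343/512


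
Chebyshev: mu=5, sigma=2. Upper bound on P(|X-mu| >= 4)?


k = 4/2 = 2
Chebyshev: P(|X-mu| >= k*sigma) <= 1/k^2 = 1/2^2 = 1/4

1/4


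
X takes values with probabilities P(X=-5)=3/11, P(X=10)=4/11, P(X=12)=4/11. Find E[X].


E[X] = sum(x * P(x))
= -5*3/11 + 10*4/11 + 12*4/11
= 73/11

73/11


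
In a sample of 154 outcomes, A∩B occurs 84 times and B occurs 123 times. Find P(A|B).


P(A|B) = P(A∩B)/P(B) = (84/154)/(123/154) = 84/123 = 28/41

28/41


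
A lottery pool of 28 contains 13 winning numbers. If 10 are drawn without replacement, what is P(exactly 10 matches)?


P(X=10) = C(13,10)*C(15,0) / C(28,10)
= 286*1 / 13123110
= 286/13123110 = 1/45885

1/45885


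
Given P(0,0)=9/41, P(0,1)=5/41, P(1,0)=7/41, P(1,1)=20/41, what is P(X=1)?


P(X=1) = P(1,0)+P(1,1) = 7/41 + 20/41 = 27/41

27/41


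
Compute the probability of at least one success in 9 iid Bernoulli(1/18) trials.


P(at least one) = 1 - P(none)
P(none) = (1 - 1/18)^9 = (17/18)^9 = 118587876497/198359290368
P(at least one) = 1 - 118587876497/198359290368 = 79771413871/198359290368

79771413871/198359290368


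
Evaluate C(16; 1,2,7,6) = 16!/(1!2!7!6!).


16! = 20922789888000
Denominator: 1!=1 * 2!=2 * 7!=5040 * 6!=720
Coefficient = 20922789888000 / 7257600 = 2882880

2882880


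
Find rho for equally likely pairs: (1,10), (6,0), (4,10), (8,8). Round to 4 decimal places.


Cov(X,Y) = -4.7500, Var(X) = 6.6875, Var(Y) = 17.0000
rho = Cov/(sqrt(VarX)*sqrt(VarY)) = -0.4455

-0.4455


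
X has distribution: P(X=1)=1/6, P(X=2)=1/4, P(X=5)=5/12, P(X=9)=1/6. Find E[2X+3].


E[2X+3] = sum(g(x)*P(x))
= 5*1/6 + 7*1/4 + 13*5/12 + 21*1/6
= 23/2

23/2


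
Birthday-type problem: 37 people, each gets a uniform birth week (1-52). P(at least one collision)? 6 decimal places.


P(all different) = prod((52-i)/52 for i=0..36) = 0.000000
P(at least one match) = 1 - 0.000000 = 1.000000

1.000000


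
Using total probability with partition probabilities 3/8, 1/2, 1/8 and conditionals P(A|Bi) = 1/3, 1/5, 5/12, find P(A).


P(A) = P(A|B1)P(B1) + P(A|B2)P(B2) + P(A|B3)P(B3)
= 1/3*3/8 + 1/5*1/2 + 5/12*1/8
= 1/8 + 1/10 + 5/96 = 133/480

133/480


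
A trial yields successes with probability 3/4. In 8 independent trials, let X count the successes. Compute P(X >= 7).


P(X>=7) = P(X=7) + P(X=8)
= 2187/8192 + 6561/65536
= 24057/65536

24057/65536


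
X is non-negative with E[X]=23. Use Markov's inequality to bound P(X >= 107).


Markov: P(X >= a) <= E[X]/a
P(X >= 107) <= 23/107

23/107


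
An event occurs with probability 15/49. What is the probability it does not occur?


P(A') = 1 - P(A) = 1 - 15/49 = 34/49

34/49


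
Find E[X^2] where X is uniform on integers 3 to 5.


E[X^2] = (1/3) * sum(x^2 for x=3..5)
= 50/3

50/3


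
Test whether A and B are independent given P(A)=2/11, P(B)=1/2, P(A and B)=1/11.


P(A)*P(B) = 2/11*1/2 = 1/11
P(A∩B) = 1/11, which equals P(A)P(B), so independent

Yes, A and B are independent


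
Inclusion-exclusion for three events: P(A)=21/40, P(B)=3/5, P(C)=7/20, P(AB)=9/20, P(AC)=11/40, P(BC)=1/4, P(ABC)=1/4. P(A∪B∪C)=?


P(A∪B∪C) = P(A)+P(B)+P(C) - P(AB)-P(AC)-P(BC) + P(ABC)
= 21/40+3/5+7/20 - 9/20-11/40-1/4 + 1/4
= 3/4

3/4


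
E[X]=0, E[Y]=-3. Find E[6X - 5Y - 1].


E[6X - 5Y - 1] = 6*E[X] - 5*E[Y] - 1
= (6)*(0) + (-5)*(-3) + (-1)
= 0 + 15 - 1 = 14

14


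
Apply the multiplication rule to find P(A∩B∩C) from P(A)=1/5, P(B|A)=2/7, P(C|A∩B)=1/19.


P(A∩B∩C) = P(A) * P(B|A) * P(C|A∩B)
= 1/5 * 2/7 * 1/19
= 2/35 * 1/19 = 2/665

2/665


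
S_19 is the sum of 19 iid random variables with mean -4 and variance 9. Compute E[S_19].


E[S_n] = n*E[X_1] = 19*-4 = -76

-76


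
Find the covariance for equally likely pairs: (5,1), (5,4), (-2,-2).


E[X]=8/3, E[Y]=1, E[XY]=29/3
Cov(X,Y) = E[XY] - E[X]E[Y] = 29/3 - 8/3*1 = 7

7


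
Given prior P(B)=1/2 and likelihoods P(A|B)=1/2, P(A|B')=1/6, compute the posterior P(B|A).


P(A) = P(A|B)P(B) + P(A|B')P(B') = 1/2*1/2 + 1/6*1/2 = 1/3
P(B|A) = P(A|B)P(B)/P(A) = (1/4)/(1/3) = 3/4

3/4


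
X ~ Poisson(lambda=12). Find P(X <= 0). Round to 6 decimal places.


P(X<=0) = e^(-12)*12^0/0!
≈ 0.0000061442
≈ 0.000006

0.000006


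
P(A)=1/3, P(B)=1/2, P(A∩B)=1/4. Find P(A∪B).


P(A∪B) = P(A) + P(B) - P(A∩B)
= 1/3 + 1/2 - 1/4 = 7/12

7/12


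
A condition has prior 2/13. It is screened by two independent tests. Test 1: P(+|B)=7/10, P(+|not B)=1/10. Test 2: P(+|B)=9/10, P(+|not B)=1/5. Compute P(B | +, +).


After test 1: P(+) = 7/10*2/13 + 1/10*11/13 = 5/26
P(B|+) = (7/65)/(5/26) = 14/25
After test 2 (use post1 as new prior): P(+) = 9/10*14/25 + 1/5*11/25 = 74/125
P(B|+,+) = (63/125)/(74/125) = 63/74

63/74


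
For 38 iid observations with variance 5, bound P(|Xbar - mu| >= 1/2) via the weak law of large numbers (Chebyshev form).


Var(Xbar) = Var(X)/n = 5/38
Chebyshev: P(|Xbar-mu| >= 1/2) <= Var(Xbar)/(1/2)^2 = (5/38)/(1/4) = 10/19

10/19


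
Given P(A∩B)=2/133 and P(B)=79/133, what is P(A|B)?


P(A|B) = P(A∩B)/P(B) = (2/133)/(79/133) = 2/79

2/79


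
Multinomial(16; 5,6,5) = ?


16! = 20922789888000
Denominator: 5!=120 * 6!=720 * 5!=120
Coefficient = 20922789888000 / 10368000 = 2018016

2018016


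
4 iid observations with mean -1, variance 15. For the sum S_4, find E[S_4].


E[S_n] = n*E[X_1] = 4*-1 = -4

-4


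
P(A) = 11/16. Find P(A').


P(A') = 1 - P(A) = 1 - 11/16 = 5/16

5/16


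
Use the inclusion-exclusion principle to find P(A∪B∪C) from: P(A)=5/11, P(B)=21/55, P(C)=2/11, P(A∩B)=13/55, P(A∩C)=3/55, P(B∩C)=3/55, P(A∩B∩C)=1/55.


P(A∪B∪C) = P(A)+P(B)+P(C) - P(AB)-P(AC)-P(BC) + P(ABC)
= 5/11+21/55+2/11 - 13/55-3/55-3/55 + 1/55
= 38/55

38/55


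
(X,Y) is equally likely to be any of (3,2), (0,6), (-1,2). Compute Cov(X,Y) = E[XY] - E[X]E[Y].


E[X]=2/3, E[Y]=10/3, E[XY]=4/3
Cov(X,Y) = E[XY] - E[X]E[Y] = 4/3 - 2/3*10/3 = -8/9

-8/9


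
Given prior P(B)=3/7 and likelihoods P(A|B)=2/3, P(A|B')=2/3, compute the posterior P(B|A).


P(A) = P(A|B)P(B) + P(A|B')P(B') = 2/3*3/7 + 2/3*4/7 = 2/3
P(B|A) = P(A|B)P(B)/P(A) = (2/7)/(2/3) = 3/7

3/7


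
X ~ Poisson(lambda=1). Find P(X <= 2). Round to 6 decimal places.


P(X<=2) = e^(-1)*1^0/0! + e^(-1)*1^1/1! + e^(-1)*1^2/2!
≈ 0.3678794412 + 0.3678794412 + 0.1839397206
= 0.9196986030
≈ 0.919699

0.919699


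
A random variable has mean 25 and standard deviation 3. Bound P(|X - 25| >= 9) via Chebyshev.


k = 9/3 = 3
Chebyshev: P(|X-mu| >= k*sigma) <= 1/k^2 = 1/3^2 = 1/9

1/9


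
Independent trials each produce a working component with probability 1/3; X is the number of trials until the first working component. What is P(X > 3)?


P(X > 3) = P(first 3 trials all fail) = (1-p)^3 = (2/3)^3 = 8/27

8/27


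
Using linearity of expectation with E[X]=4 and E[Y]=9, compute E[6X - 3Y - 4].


E[6X - 3Y - 4] = 6*E[X] - 3*E[Y] - 4
= (6)*(4) + (-3)*(9) + (-4)
= 24 - 27 - 4 = -7

-7


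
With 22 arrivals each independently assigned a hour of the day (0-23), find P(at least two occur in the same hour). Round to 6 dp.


P(all different) = prod((24-i)/24 for i=0..21) = 0.000000
P(at least one match) = 1 - 0.000000 = 1.000000

1.000000


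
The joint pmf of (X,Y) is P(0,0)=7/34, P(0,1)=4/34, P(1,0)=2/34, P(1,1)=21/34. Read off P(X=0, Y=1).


Read from table: P(X=0, Y=1) = 4/34 = 2/17

2/17


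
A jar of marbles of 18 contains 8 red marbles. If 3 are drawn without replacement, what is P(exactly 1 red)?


P(X=1) = C(8,1)*C(10,2) / C(18,3)
= 8*45 / 816
= 360/816 = 15/34

15/34


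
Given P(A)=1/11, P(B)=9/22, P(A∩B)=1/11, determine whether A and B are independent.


P(A)*P(B) = 1/11*9/22 = 9/242
P(A∩B) = 1/11 != 9/242, so not independent

No, A and B are not independent


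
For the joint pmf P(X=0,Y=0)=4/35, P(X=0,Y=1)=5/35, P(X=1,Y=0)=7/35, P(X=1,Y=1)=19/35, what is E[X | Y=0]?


P(Y=0) = 11/35
E[X|Y=0] = (0*4 + 1*7)/11 = 7/11

7/11


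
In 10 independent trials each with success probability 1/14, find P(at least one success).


P(at least one) = 1 - P(none)
P(none) = (1 - 1/14)^10 = (13/14)^10 = 137858491849/289254654976
P(at least one) = 1 - 137858491849/289254654976 = 151396163127/289254654976

151396163127/289254654976


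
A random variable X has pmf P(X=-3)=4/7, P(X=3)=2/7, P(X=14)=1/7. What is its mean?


E[X] = sum(x * P(x))
= -3*4/7 + 3*2/7 + 14*1/7
= 8/7

8/7


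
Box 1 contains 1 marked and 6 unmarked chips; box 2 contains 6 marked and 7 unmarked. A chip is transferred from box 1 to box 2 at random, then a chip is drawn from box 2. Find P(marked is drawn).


P(transfer marked) = 1/7; P(transfer unmarked) = 6/7
If marked transferred: Urn II has 7 marked of 14, so P(marked|marked moved) = 1/2
If unmarked transferred: Urn II has 6 marked of 14, so P(marked|unmarked moved) = 3/7
By total probability: P(marked) = 1/7*1/2 + 6/7*3/7 = 43/98

43/98


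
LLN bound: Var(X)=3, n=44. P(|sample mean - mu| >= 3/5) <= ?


Var(Xbar) = Var(X)/n = 3/44
Chebyshev: P(|Xbar-mu| >= 3/5) <= Var(Xbar)/(3/5)^2 = (3/44)/(9/25) = 25/132

25/132


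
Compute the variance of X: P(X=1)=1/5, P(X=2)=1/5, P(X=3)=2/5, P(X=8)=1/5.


E[X] = 17/5, E[X^2] = 87/5
Var(X) = E[X^2] - (E[X])^2 = 87/5 - (17/5)^2 = 146/25

146/25


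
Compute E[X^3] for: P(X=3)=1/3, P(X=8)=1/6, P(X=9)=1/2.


E[X^3] = sum(x^3 * P(x))
= 27*1/3 + 512*1/6 + 729*1/2
= 2753/6

2753/6


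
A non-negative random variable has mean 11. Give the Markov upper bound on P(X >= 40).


Markov: P(X >= a) <= E[X]/a
P(X >= 40) <= 11/40

11/40


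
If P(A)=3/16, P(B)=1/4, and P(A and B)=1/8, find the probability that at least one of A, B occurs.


P(A∪B) = P(A) + P(B) - P(A∩B)
= 3/16 + 1/4 - 1/8 = 5/16

5/16


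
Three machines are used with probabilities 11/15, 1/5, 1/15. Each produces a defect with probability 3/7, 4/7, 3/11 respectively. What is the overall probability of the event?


P(A) = P(A|B1)P(B1) + P(A|B2)P(B2) + P(A|B3)P(B3)
= 3/7*11/15 + 4/7*1/5 + 3/11*1/15
= 11/35 + 4/35 + 1/55 = 172/385

172/385


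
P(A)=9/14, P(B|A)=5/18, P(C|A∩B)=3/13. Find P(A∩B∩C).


P(A∩B∩C) = P(A) * P(B|A) * P(C|A∩B)
= 9/14 * 5/18 * 3/13
= 5/28 * 3/13 = 15/364

15/364


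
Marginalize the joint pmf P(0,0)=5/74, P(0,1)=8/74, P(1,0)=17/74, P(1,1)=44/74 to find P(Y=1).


P(Y=1) = P(0,1)+P(1,1) = 8/74 + 44/74 = 52/74 = 26/37

26/37


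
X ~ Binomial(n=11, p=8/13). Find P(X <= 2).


P(X<=2) = P(X=0) + P(X=1) + P(X=2)
= 48828125/1792160394037 + 859375000/1792160394037 + 6875000000/1792160394037
= 7783203125/1792160394037

7783203125/1792160394037


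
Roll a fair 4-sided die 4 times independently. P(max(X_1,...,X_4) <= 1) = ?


P(max <= 1) = P(all X_i <= 1) = (P(X_1 <= 1))^4
= (1/4)^4 = 1/256

1/256


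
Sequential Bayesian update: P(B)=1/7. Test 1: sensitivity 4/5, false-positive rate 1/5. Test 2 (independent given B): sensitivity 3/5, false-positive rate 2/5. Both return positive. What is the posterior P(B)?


After test 1: P(+) = 4/5*1/7 + 1/5*6/7 = 2/7
P(B|+) = (4/35)/(2/7) = 2/5
After test 2 (use post1 as new prior): P(+) = 3/5*2/5 + 2/5*3/5 = 12/25
P(B|+,+) = (6/25)/(12/25) = 1/2

1/2


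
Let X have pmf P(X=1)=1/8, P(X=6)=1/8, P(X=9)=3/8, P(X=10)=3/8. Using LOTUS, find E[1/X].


E[1/X] = sum(g(x)*P(x))
= 1*1/8 + 1/6*1/8 + 1/9*3/8 + 1/10*3/8
= 9/40

9/40


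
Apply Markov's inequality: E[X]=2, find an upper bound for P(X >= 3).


Markov: P(X >= a) <= E[X]/a
P(X >= 3) <= 2/3

2/3


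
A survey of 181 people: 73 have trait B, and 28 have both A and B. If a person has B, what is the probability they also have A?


P(A|B) = P(A∩B)/P(B) = (28/181)/(73/181) = 28/73

28/73


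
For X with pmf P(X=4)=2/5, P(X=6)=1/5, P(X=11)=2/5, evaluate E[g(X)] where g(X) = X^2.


E[X^2] = sum(g(x)*P(x))
= 16*2/5 + 36*1/5 + 121*2/5
= 62

62


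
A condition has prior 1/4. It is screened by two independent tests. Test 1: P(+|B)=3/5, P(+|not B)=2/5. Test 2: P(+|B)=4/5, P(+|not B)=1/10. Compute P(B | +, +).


After test 1: P(+) = 3/5*1/4 + 2/5*3/4 = 9/20
P(B|+) = (3/20)/(9/20) = 1/3
After test 2 (use post1 as new prior): P(+) = 4/5*1/3 + 1/10*2/3 = 1/3
P(B|+,+) = (4/15)/(1/3) = 4/5

4/5


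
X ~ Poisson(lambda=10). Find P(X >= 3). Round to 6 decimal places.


P(X>=3) = 1 - P(X<=2) = 1 - (e^(-10)*10^0/0! + e^(-10)*10^1/1! + e^(-10)*10^2/2!)
≈ 1 - (0.0000453999 + 0.0004539993 + 0.0022699965)
= 1 - 0.0027693957 = 0.9972306043
≈ 0.997231

0.997231


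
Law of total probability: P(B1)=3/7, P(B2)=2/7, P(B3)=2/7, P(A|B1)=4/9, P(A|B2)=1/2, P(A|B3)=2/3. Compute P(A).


P(A) = P(A|B1)P(B1) + P(A|B2)P(B2) + P(A|B3)P(B3)
= 4/9*3/7 + 1/2*2/7 + 2/3*2/7
= 4/21 + 1/7 + 4/21 = 11/21

11/21


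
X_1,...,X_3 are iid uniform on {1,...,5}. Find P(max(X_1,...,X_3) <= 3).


P(max <= 3) = P(all X_i <= 3) = (P(X_1 <= 3))^3
= (3/5)^3 = 27/125

27/125


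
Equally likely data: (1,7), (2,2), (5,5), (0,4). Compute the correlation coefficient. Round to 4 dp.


Cov(X,Y) = 0.0000, Var(X) = 3.5000, Var(Y) = 3.2500
rho = Cov/(sqrt(VarX)*sqrt(VarY)) = 0.0000

0.0000


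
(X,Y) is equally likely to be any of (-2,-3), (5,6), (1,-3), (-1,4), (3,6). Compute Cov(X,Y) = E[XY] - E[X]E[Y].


E[X]=6/5, E[Y]=2, E[XY]=47/5
Cov(X,Y) = E[XY] - E[X]E[Y] = 47/5 - 6/5*2 = 7

7


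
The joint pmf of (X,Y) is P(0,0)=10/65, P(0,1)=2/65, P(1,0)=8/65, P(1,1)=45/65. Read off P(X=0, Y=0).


Read from table: P(X=0, Y=0) = 10/65 = 2/13

2/13


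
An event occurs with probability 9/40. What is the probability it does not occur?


P(A') = 1 - P(A) = 1 - 9/40 = 31/40

31/40


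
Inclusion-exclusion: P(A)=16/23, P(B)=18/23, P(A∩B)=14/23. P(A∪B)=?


P(A∪B) = P(A) + P(B) - P(A∩B)
= 16/23 + 18/23 - 14/23 = 20/23

20/23


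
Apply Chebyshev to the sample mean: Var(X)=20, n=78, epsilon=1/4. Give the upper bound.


Var(Xbar) = Var(X)/n = 20/78
Chebyshev: P(|Xbar-mu| >= 1/4) <= Var(Xbar)/(1/4)^2 = (10/39)/(1/16) = 160/39
Bound exceeds 1, so trivial bound: 1

1


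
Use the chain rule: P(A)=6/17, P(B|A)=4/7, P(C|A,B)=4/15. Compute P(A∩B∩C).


P(A∩B∩C) = P(A) * P(B|A) * P(C|A∩B)
= 6/17 * 4/7 * 4/15
= 24/119 * 4/15 = 32/595

32/595


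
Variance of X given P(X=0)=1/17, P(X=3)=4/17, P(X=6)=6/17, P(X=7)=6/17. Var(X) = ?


E[X] = 90/17, E[X^2] = 546/17
Var(X) = E[X^2] - (E[X])^2 = 546/17 - (90/17)^2 = 1182/289

1182/289


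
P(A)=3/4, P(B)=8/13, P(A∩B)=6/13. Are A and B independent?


P(A)*P(B) = 3/4*8/13 = 6/13
P(A∩B) = 6/13, which equals P(A)P(B), so independent

Yes, A and B are independent


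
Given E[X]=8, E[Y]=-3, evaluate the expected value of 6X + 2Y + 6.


E[6X + 2Y + 6] = 6*E[X] + 2*E[Y] + 6
= (6)*(8) + (2)*(-3) + (6)
= 48 - 6 + 6 = 48

48


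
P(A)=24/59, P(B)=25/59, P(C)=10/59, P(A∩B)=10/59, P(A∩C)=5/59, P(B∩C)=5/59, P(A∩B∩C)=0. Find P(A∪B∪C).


P(A∪B∪C) = P(A)+P(B)+P(C) - P(AB)-P(AC)-P(BC) + P(ABC)
= 24/59+25/59+10/59 - 10/59-5/59-5/59 + 0
= 39/59

39/59


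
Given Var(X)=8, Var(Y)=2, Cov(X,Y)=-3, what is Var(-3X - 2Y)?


Var(-3X - 2Y) = (-3)^2*Var(X) + (-2)^2*Var(Y) + 2*(-3)*(-2)*Cov(X,Y)
= 9*8 + 4*2 + 12*(-3)
= 72 + 8 - 36 = 44

44


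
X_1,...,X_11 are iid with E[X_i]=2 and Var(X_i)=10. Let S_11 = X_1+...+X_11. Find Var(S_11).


By independence, Var(S_n) = n*Var(X_1) = 11*10 = 110

110


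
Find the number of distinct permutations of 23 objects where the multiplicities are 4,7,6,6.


23! = 25852016738884976640000
Denominator: 4!=24 * 7!=5040 * 6!=720 * 6!=720
Coefficient = 25852016738884976640000 / 62705664000 = 412275623760

412275623760


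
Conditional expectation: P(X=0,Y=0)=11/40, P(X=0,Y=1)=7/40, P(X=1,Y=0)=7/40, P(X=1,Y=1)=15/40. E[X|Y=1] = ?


P(Y=1) = 22/40
E[X|Y=1] = (0*7 + 1*15)/22 = 15/22

15/22


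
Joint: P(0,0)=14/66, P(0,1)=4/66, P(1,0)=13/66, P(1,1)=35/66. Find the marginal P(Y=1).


P(Y=1) = P(0,1)+P(1,1) = 4/66 + 35/66 = 39/66 = 13/22

13/22


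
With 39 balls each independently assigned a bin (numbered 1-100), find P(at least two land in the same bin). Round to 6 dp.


P(all different) = prod((100-i)/100 for i=0..38) = 0.000184
P(at least one match) = 1 - 0.000184 = 0.999816

0.999816


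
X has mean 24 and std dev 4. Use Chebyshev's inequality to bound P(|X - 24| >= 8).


k = 8/4 = 2
Chebyshev: P(|X-mu| >= k*sigma) <= 1/k^2 = 1/2^2 = 1/4

1/4


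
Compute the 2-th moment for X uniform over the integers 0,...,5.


E[X^2] = (1/6) * sum(x^2 for x=0..5)
= 55/6

55/6


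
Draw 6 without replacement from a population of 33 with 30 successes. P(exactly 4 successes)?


P(X=4) = C(30,4)*C(3,2) / C(33,6)
= 27405*3 / 1107568
= 82215/1107568 = 405/5456

405/5456


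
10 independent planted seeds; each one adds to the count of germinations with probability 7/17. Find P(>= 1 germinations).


P(at least one) = 1 - P(none)
P(none) = (1 - 7/17)^10 = (10/17)^10 = 10000000000/2015993900449
P(at least one) = 1 - 10000000000/2015993900449 = 2005993900449/2015993900449

2005993900449/2015993900449


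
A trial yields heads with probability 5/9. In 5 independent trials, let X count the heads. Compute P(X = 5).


P(X=5) = C(5,5) * p^5 * (1-p)^0
= 1 * 3125/59049 * 1
= 3125/59049

3125/59049


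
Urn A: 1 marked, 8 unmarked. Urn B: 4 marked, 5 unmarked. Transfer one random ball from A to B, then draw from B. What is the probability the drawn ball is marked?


P(transfer marked) = 1/9; P(transfer unmarked) = 8/9
If marked transferred: Urn II has 5 marked of 10, so P(marked|marked moved) = 1/2
If unmarked transferred: Urn II has 4 marked of 10, so P(marked|unmarked moved) = 2/5
By total probability: P(marked) = 1/9*1/2 + 8/9*2/5 = 37/90

37/90


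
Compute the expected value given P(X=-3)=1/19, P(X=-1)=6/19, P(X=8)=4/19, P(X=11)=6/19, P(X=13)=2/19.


E[X] = sum(x * P(x))
= -3*1/19 - 1*6/19 + 8*4/19 + 11*6/19 + 13*2/19
= 115/19

115/19


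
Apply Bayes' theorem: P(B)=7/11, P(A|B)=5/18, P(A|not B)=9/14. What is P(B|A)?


P(A) = P(A|B)P(B) + P(A|B')P(B') = 5/18*7/11 + 9/14*4/11 = 569/1386
P(B|A) = P(A|B)P(B)/P(A) = (35/198)/(569/1386) = 245/569

245/569


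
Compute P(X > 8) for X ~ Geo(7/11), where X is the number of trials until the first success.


P(X > 8) = P(first 8 trials all fail) = (1-p)^8 = (4/11)^8 = 65536/214358881

65536/214358881


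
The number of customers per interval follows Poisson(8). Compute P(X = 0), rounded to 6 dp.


P(X=0) = e^(-8) * 8^0 / 0!
≈ 0.0003354626279 * 1 / 1
≈ 0.000335

0.000335


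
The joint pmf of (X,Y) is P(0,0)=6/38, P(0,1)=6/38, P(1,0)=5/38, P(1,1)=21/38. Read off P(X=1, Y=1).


Read from table: P(X=1, Y=1) = 21/38

21/38


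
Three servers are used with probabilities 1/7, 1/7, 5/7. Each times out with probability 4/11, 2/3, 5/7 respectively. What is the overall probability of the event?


P(A) = P(A|B1)P(B1) + P(A|B2)P(B2) + P(A|B3)P(B3)
= 4/11*1/7 + 2/3*1/7 + 5/7*5/7
= 4/77 + 2/21 + 25/49 = 1063/1617

1063/1617


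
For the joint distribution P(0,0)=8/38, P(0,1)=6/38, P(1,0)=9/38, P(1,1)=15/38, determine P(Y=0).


P(Y=0) = P(0,0)+P(1,0) = 8/38 + 9/38 = 17/38

17/38


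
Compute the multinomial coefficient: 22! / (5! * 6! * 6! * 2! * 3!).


22! = 1124000727777607680000
Denominator: 5!=120 * 6!=720 * 6!=720 * 2!=2 * 3!=6
Coefficient = 1124000727777607680000 / 746496000 = 1505702278080

1505702278080


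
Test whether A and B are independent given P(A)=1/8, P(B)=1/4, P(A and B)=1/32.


P(A)*P(B) = 1/8*1/4 = 1/32
P(A∩B) = 1/32, which equals P(A)P(B), so independent

Yes, A and B are independent


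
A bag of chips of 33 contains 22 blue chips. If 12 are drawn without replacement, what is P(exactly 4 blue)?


P(X=4) = C(22,4)*C(11,8) / C(33,12)
= 7315*165 / 354817320
= 1206975/354817320 = 7315/2150408

7315/2150408


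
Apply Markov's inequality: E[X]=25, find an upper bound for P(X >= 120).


Markov: P(X >= a) <= E[X]/a
P(X >= 120) <= 25/120 = 5/24

5/24


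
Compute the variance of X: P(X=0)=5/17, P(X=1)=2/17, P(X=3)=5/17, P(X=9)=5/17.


E[X] = 62/17, E[X^2] = 452/17
Var(X) = E[X^2] - (E[X])^2 = 452/17 - (62/17)^2 = 3840/289

3840/289


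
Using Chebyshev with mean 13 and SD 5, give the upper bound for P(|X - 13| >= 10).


k = 10/5 = 2
Chebyshev: P(|X-mu| >= k*sigma) <= 1/k^2 = 1/2^2 = 1/4

1/4


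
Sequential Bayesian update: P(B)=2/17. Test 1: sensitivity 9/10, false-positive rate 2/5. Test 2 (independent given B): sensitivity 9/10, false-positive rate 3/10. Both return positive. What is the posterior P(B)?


After test 1: P(+) = 9/10*2/17 + 2/5*15/17 = 39/85
P(B|+) = (9/85)/(39/85) = 3/13
After test 2 (use post1 as new prior): P(+) = 9/10*3/13 + 3/10*10/13 = 57/130
P(B|+,+) = (27/130)/(57/130) = 9/19

9/19


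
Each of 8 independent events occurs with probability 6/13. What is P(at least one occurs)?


P(at least one) = 1 - P(none)
P(none) = (1 - 6/13)^8 = (7/13)^8 = 5764801/815730721
P(at least one) = 1 - 5764801/815730721 = 809965920/815730721

809965920/815730721


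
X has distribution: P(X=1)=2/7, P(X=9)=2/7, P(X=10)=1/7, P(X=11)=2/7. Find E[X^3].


E[X^3] = sum(g(x)*P(x))
= 1*2/7 + 729*2/7 + 1000*1/7 + 1331*2/7
= 5122/7

5122/7


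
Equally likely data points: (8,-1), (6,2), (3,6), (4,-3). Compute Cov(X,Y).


E[X]=21/4, E[Y]=1, E[XY]=5/2
Cov(X,Y) = E[XY] - E[X]E[Y] = 5/2 - 21/4*1 = -11/4

-11/4


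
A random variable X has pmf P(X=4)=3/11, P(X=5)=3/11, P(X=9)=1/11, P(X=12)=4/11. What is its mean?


E[X] = sum(x * P(x))
= 4*3/11 + 5*3/11 + 9*1/11 + 12*4/11
= 84/11

84/11


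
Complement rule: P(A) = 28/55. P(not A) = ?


P(A') = 1 - P(A) = 1 - 28/55 = 27/55

27/55


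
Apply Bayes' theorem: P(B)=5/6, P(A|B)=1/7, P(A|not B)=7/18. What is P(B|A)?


P(A) = P(A|B)P(B) + P(A|B')P(B') = 1/7*5/6 + 7/18*1/6 = 139/756
P(B|A) = P(A|B)P(B)/P(A) = (5/42)/(139/756) = 90/139

90/139


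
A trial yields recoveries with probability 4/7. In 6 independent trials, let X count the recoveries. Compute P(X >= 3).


P(X>=3) = P(X=3) + P(X=4) + P(X=5) + P(X=6)
= 34560/117649 + 34560/117649 + 18432/117649 + 4096/117649
= 91648/117649

91648/117649


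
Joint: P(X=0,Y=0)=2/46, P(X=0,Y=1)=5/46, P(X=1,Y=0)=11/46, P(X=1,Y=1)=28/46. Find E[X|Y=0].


P(Y=0) = 13/46
E[X|Y=0] = (0*2 + 1*11)/13 = 11/13

11/13


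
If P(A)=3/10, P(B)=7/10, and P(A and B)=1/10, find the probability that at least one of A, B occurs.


P(A∪B) = P(A) + P(B) - P(A∩B)
= 3/10 + 7/10 - 1/10 = 9/10

9/10


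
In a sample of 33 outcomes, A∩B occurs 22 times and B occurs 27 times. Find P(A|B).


P(A|B) = P(A∩B)/P(B) = (22/33)/(27/33) = 22/27

22/27


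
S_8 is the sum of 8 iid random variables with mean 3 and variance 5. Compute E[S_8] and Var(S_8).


E[S_n] = n*mu = 8*3 = 24
Var(S_n) = n*sigma^2 = 8*5 = 40

E[S_8]=24, Var(S_8)=40


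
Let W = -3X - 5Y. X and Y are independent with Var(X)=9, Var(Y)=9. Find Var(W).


Independence => Cov(X,Y)=0
Var(-3X - 5Y) = (-3)^2*Var(X) + (-5)^2*Var(Y)
= 9*9 + 25*9 = 306

306


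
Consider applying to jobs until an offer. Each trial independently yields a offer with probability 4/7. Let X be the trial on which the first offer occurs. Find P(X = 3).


P(X=3) = (1-p)^2 * p = (3/7)^2 * 4/7
= 9/49 * 4/7 = 36/343

36/343


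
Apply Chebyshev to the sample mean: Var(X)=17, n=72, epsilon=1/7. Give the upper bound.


Var(Xbar) = Var(X)/n = 17/72
Chebyshev: P(|Xbar-mu| >= 1/7) <= Var(Xbar)/(1/7)^2 = (17/72)/(1/49) = 833/72
Bound exceeds 1, so trivial bound: 1

1


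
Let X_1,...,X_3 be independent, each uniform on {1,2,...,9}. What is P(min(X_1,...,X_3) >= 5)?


P(min >= 5) = P(all X_i >= 5) = (P(X_1 >= 5))^3
= (5/9)^3 = 125/729

125/729


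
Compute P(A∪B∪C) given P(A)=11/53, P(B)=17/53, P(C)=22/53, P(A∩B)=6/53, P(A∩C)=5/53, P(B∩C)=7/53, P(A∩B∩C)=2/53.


P(A∪B∪C) = P(A)+P(B)+P(C) - P(AB)-P(AC)-P(BC) + P(ABC)
= 11/53+17/53+22/53 - 6/53-5/53-7/53 + 2/53
= 34/53

34/53


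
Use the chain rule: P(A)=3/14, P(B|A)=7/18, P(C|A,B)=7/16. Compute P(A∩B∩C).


P(A∩B∩C) = P(A) * P(B|A) * P(C|A∩B)
= 3/14 * 7/18 * 7/16
= 1/12 * 7/16 = 7/192

7/192


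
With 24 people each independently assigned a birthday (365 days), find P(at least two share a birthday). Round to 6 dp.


P(all different) = prod((365-i)/365 for i=0..23) = 0.461656
P(at least one match) = 1 - 0.461656 = 0.538344

0.538344


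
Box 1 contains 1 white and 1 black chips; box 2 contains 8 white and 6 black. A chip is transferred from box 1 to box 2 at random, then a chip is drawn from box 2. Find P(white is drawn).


P(transfer white) = 1/2; P(transfer black) = 1/2
If white transferred: Urn II has 9 white of 15, so P(white|white moved) = 3/5
If black transferred: Urn II has 8 white of 15, so P(white|black moved) = 8/15
By total probability: P(white) = 1/2*3/5 + 1/2*8/15 = 17/30

17/30


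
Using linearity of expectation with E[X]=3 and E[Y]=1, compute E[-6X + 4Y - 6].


E[-6X + 4Y - 6] = -6*E[X] + 4*E[Y] - 6
= (-6)*(3) + (4)*(1) + (-6)
= -18 + 4 - 6 = -20

-20


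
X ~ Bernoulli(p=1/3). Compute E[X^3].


For Bernoulli: X in {0,1}
E[X^3] = 0^3*(1-1/3) + 1^3*1/3 = 1/3

1/3


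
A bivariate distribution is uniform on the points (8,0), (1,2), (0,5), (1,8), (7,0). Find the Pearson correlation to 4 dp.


Cov(X,Y) = -8.2000, Var(X) = 11.4400, Var(Y) = 9.6000
rho = Cov/(sqrt(VarX)*sqrt(VarY)) = -0.7825

-0.7825


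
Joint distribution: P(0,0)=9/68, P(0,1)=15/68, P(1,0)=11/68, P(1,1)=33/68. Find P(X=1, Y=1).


Read from table: P(X=1, Y=1) = 33/68

33/68


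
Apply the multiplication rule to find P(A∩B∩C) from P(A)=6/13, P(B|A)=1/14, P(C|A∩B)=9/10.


P(A∩B∩C) = P(A) * P(B|A) * P(C|A∩B)
= 6/13 * 1/14 * 9/10
= 3/91 * 9/10 = 27/910

27/910


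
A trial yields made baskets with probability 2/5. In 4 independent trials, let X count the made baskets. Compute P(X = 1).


P(X=1) = C(4,1) * p^1 * (1-p)^3
= 4 * 2/5 * 27/125
= 216/625

216/625


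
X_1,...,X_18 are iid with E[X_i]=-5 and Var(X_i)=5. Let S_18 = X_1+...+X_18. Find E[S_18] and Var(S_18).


E[S_n] = n*mu = 18*-5 = -90
Var(S_n) = n*sigma^2 = 18*5 = 90

E[S_18]=-90, Var(S_18)=90


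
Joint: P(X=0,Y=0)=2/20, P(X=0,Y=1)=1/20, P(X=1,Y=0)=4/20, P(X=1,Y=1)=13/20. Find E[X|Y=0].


P(Y=0) = 6/20
E[X|Y=0] = (0*2 + 1*4)/6 = 4/6 = 2/3

2/3


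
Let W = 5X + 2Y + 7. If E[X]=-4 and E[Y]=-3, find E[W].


E[5X + 2Y + 7] = 5*E[X] + 2*E[Y] + 7
= (5)*(-4) + (2)*(-3) + (7)
= -20 - 6 + 7 = -19

-19


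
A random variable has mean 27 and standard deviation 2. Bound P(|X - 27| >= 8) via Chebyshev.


k = 8/2 = 4
Chebyshev: P(|X-mu| >= k*sigma) <= 1/k^2 = 1/4^2 = 1/16

1/16


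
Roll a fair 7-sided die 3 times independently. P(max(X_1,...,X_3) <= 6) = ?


P(max <= 6) = P(all X_i <= 6) = (P(X_1 <= 6))^3
= (6/7)^3 = 216/343

216/343


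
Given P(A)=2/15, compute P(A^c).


P(A') = 1 - P(A) = 1 - 2/15 = 13/15

13/15


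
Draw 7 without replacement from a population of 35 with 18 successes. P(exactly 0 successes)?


P(X=0) = C(18,0)*C(17,7) / C(35,7)
= 1*19448 / 6724520
= 19448/6724520 = 13/4495

13/4495


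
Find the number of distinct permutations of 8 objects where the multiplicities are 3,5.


8! = 40320
Denominator: 3!=6 * 5!=120
Coefficient = 40320 / 720 = 56

56


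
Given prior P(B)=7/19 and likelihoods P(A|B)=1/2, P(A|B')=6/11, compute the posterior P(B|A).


P(A) = P(A|B)P(B) + P(A|B')P(B') = 1/2*7/19 + 6/11*12/19 = 221/418
P(B|A) = P(A|B)P(B)/P(A) = (7/38)/(221/418) = 77/221

77/221


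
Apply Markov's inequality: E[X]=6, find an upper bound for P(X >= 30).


Markov: P(X >= a) <= E[X]/a
P(X >= 30) <= 6/30 = 1/5

1/5


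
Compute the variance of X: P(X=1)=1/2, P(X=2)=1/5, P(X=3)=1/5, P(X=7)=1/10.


E[X] = 11/5, E[X^2] = 8
Var(X) = E[X^2] - (E[X])^2 = 8 - (11/5)^2 = 79/25

79/25


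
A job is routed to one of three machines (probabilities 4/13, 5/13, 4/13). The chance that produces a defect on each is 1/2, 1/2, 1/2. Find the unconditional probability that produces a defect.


P(A) = P(A|B1)P(B1) + P(A|B2)P(B2) + P(A|B3)P(B3)
= 1/2*4/13 + 1/2*5/13 + 1/2*4/13
= 2/13 + 5/26 + 2/13 = 1/2

1/2


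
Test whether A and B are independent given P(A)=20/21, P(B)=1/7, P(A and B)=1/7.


P(A)*P(B) = 20/21*1/7 = 20/147
P(A∩B) = 1/7 != 20/147, so not independent

No, A and B are not independent


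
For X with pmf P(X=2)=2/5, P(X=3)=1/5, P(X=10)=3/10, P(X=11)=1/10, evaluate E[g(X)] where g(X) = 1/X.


E[1/X] = sum(g(x)*P(x))
= 1/2*2/5 + 1/3*1/5 + 1/10*3/10 + 1/11*1/10
= 1009/3300

1009/3300


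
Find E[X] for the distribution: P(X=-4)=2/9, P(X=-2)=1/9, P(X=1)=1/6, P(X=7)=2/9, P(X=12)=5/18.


E[X] = sum(x * P(x))
= -4*2/9 - 2*1/9 + 1*1/6 + 7*2/9 + 12*5/18
= 71/18

71/18


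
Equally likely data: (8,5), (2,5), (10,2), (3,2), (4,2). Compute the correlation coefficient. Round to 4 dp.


Cov(X,Y) = -0.4800, Var(X) = 9.4400, Var(Y) = 2.1600
rho = Cov/(sqrt(VarX)*sqrt(VarY)) = -0.1063

-0.1063


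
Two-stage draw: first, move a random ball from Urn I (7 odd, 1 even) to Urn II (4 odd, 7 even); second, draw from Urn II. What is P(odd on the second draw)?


P(transfer odd) = 7/8; P(transfer even) = 1/8
If odd transferred: Urn II has 5 odd of 12, so P(odd|odd moved) = 5/12
If even transferred: Urn II has 4 odd of 12, so P(odd|even moved) = 1/3
By total probability: P(odd) = 7/8*5/12 + 1/8*1/3 = 13/32

13/32


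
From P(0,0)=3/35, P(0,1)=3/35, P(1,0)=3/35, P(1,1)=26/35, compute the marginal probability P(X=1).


P(X=1) = P(1,0)+P(1,1) = 3/35 + 26/35 = 29/35

29/35


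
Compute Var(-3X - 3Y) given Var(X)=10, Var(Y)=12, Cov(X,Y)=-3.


Var(-3X - 3Y) = (-3)^2*Var(X) + (-3)^2*Var(Y) + 2*(-3)*(-3)*Cov(X,Y)
= 9*10 + 9*12 + 18*(-3)
= 90 + 108 - 54 = 144

144


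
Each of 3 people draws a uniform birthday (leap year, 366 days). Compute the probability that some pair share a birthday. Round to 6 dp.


P(all different) = prod((366-i)/366 for i=0..2) = 0.991818
P(at least one match) = 1 - 0.991818 = 0.008182

0.008182


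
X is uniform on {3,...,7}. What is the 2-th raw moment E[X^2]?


E[X^2] = (1/5) * sum(x^2 for x=3..7)
= 135/5 = 27

27


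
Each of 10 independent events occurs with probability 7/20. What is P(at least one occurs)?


P(at least one) = 1 - P(none)
P(none) = (1 - 7/20)^10 = (13/20)^10 = 137858491849/10240000000000
P(at least one) = 1 - 137858491849/10240000000000 = 10102141508151/10240000000000

10102141508151/10240000000000


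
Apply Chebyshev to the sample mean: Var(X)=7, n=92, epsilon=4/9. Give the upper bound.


Var(Xbar) = Var(X)/n = 7/92
Chebyshev: P(|Xbar-mu| >= 4/9) <= Var(Xbar)/(4/9)^2 = (7/92)/(16/81) = 567/1472

567/1472


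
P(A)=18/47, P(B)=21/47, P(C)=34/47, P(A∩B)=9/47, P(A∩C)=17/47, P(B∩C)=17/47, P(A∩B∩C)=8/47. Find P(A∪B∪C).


P(A∪B∪C) = P(A)+P(B)+P(C) - P(AB)-P(AC)-P(BC) + P(ABC)
= 18/47+21/47+34/47 - 9/47-17/47-17/47 + 8/47
= 38/47

38/47
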